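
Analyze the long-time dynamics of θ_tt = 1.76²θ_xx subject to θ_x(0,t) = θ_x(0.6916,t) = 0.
Long-time behavior: θ oscillates about a mean that drifts linearly in t (generically unbounded; no decay). There is no damping, so the nonconstant modes persist as standing waves (energy conserved, no decay). But with Neumann conditions at both ends the constant mode has eigenvalue 0: the spatial mean M(t) of θ satisfies M'' = 0, so M(t) = M(0) + M'(0)·t. Unless the initial velocity has zero mean (∫θ_t(x,0)dx = 0), the solution grows linearly in t (unbounded, though not exponentially); if it does have zero mean, the solution stays bounded and simply oscillates.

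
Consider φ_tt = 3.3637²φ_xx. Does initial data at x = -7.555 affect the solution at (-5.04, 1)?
Yes. The domain of dependence is [-8.4037, -1.6763], and -7.555 ∈ [-8.4037, -1.6763].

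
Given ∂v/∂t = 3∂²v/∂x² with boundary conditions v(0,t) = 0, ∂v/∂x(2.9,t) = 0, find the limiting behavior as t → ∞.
v → 0. Heat escapes through the Dirichlet boundary.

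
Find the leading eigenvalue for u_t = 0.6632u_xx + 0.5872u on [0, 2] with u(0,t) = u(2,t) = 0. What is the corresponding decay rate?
Eigenvalues: λₙ = 0.6632n²π²/2² - 0.5872.
First three modes:
  n=1: λ₁ = 0.6632π²/2² - 0.5872 ≈ 1.049
  n=2: λ₂ = 2.6528π²/2² - 0.5872 ≈ 5.958
  n=3: λ₃ = 5.9688π²/2² - 0.5872 ≈ 14.14
Since 0.6632π²/2² ≈ 1.636 > 0.5872, all λₙ > 0.
The n=1 mode decays slowest → dominates as t → ∞.
Asymptotic: u ~ c₁ sin(πx/2) e^{-λ₁t} with decay rate λ₁ ≈ 1.049.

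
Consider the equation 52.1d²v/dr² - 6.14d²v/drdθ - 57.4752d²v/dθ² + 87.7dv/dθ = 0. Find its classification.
Hyperbolic. (A = 52.1, B = -6.14, C = -57.4752 gives B² - 4AC = 12015.53128.)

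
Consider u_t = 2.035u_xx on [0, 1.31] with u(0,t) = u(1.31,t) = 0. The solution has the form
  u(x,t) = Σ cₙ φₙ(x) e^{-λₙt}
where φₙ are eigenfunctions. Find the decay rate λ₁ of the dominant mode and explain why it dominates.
Eigenvalues: λₙ = 2.035n²π²/1.31².
First three modes:
  n=1: λ₁ = 2.035π²/1.31² ≈ 11.704
  n=2: λ₂ = 8.14π²/1.31² ≈ 46.815 (4× faster decay)
  n=3: λ₃ = 18.315π²/1.31² ≈ 105.333 (9× faster decay)
As t → ∞, higher modes decay exponentially faster. The n=1 mode dominates: u ~ c₁ sin(πx/1.31) e^{-λ₁t}.
Decay rate: λ₁ = 2.035π²/1.31² ≈ 11.704.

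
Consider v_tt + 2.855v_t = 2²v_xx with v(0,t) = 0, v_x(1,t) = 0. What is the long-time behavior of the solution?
As t → ∞, v → 0. Damping (γ=2.855) dissipates energy; oscillations decay exponentially.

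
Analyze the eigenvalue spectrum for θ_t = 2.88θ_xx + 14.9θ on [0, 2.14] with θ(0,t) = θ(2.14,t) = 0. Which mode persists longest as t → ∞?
Eigenvalues: λₙ = 2.88n²π²/2.14² - 14.9.
First three modes:
  n=1: λ₁ = 2.88π²/2.14² - 14.9 ≈ -8.693
  n=2: λ₂ = 11.52π²/2.14² - 14.9 ≈ 9.927
  n=3: λ₃ = 25.92π²/2.14² - 14.9 ≈ 40.961
Since 2.88π²/2.14² ≈ 6.207 < 14.9, λ₁ < 0.
The n=1 mode grows fastest (−λₙ is largest for n=1) → dominates.
Asymptotic: θ ~ c₁ sin(πx/2.14) e^{8.693t} (exponential growth at rate −λ₁ ≈ 8.693).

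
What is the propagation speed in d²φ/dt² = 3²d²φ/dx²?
Speed = 3. Information travels along characteristics x = x₀ ± 3t.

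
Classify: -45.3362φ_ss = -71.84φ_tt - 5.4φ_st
Rewriting in standard form: -45.3362φ_ss + 5.4φ_st + 71.84φ_tt = 0. Hyperbolic (discriminant = 13056.970432).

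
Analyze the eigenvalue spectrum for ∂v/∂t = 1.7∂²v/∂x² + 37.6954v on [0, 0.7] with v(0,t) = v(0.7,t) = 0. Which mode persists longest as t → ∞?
Eigenvalues: λₙ = 1.7n²π²/0.7² - 37.6954.
First three modes:
  n=1: λ₁ = 1.7π²/0.7² - 37.6954 ≈ -3.454
  n=2: λ₂ = 6.8π²/0.7² - 37.6954 ≈ 99.271
  n=3: λ₃ = 15.3π²/0.7² - 37.6954 ≈ 270.478
Since 1.7π²/0.7² ≈ 34.241 < 37.6954, λ₁ < 0.
The n=1 mode grows fastest (−λₙ is largest for n=1) → dominates.
Asymptotic: v ~ c₁ sin(πx/0.7) e^{3.454t} (exponential growth at rate −λ₁ ≈ 3.454).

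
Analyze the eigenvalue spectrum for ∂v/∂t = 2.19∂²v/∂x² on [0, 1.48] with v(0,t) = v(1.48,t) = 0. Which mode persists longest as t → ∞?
Eigenvalues: λₙ = 2.19n²π²/1.48².
First three modes:
  n=1: λ₁ = 2.19π²/1.48² ≈ 9.868
  n=2: λ₂ = 8.76π²/1.48² ≈ 39.471 (4× faster decay)
  n=3: λ₃ = 19.71π²/1.48² ≈ 88.81 (9× faster decay)
As t → ∞, higher modes decay exponentially faster. The n=1 mode dominates: v ~ c₁ sin(πx/1.48) e^{-λ₁t}.
Decay rate: λ₁ = 2.19π²/1.48² ≈ 9.868.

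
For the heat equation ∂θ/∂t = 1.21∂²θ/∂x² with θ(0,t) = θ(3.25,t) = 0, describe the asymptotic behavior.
θ → 0. Heat diffuses out through both boundaries.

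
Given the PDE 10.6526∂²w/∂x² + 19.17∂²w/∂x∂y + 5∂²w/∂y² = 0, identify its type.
The second-order coefficients are A = 10.6526, B = 19.17, C = 5. Since B² - 4AC = 154.4369 > 0, this is a hyperbolic PDE.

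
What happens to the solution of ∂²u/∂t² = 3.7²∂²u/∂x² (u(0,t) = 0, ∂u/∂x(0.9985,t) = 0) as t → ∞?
u oscillates (no decay). Energy is conserved; the solution oscillates indefinitely as standing waves.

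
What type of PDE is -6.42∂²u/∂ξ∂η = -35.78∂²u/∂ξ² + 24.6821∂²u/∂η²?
Rewriting in standard form: 35.78∂²u/∂ξ² - 6.42∂²u/∂ξ∂η - 24.6821∂²u/∂η² = 0. With A = 35.78, B = -6.42, C = -24.6821, the discriminant is 3573.718552. This is a hyperbolic PDE.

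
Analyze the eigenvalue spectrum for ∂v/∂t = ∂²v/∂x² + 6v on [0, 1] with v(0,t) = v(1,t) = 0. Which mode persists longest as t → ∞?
Eigenvalues: λₙ = n²π²/1² - 6.
First three modes:
  n=1: λ₁ = π² - 6 ≈ 3.87
  n=2: λ₂ = 4π² - 6 ≈ 33.478
  n=3: λ₃ = 9π² - 6 ≈ 82.826
Since π² ≈ 9.87 > 6, all λₙ > 0.
The n=1 mode decays slowest → dominates as t → ∞.
Asymptotic: v ~ c₁ sin(πx/1) e^{-λ₁t} with decay rate λ₁ ≈ 3.87.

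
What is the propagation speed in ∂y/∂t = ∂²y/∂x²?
Infinite. The heat equation is parabolic, not hyperbolic, so disturbances propagate instantly.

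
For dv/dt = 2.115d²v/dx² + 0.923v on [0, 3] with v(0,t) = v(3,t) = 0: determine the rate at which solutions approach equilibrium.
Eigenvalues: λₙ = 2.115n²π²/3² - 0.923.
First three modes:
  n=1: λ₁ = 2.115π²/3² - 0.923 ≈ 1.396
  n=2: λ₂ = 8.46π²/3² - 0.923 ≈ 8.354
  n=3: λ₃ = 19.035π²/3² - 0.923 ≈ 19.951
Since 2.115π²/3² ≈ 2.319 > 0.923, all λₙ > 0.
The n=1 mode decays slowest → dominates as t → ∞.
Asymptotic: v ~ c₁ sin(πx/3) e^{-λ₁t} with decay rate λ₁ ≈ 1.396.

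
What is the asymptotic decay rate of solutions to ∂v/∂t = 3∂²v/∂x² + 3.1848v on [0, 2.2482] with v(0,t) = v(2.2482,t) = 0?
Eigenvalues: λₙ = 3n²π²/2.2482² - 3.1848.
First three modes:
  n=1: λ₁ = 3π²/2.2482² - 3.1848 ≈ 2.673
  n=2: λ₂ = 12π²/2.2482² - 3.1848 ≈ 20.247
  n=3: λ₃ = 27π²/2.2482² - 3.1848 ≈ 49.537
Since 3π²/2.2482² ≈ 5.858 > 3.1848, all λₙ > 0.
The n=1 mode decays slowest → dominates as t → ∞.
Asymptotic: v ~ c₁ sin(πx/2.2482) e^{-λ₁t} with decay rate λ₁ ≈ 2.673.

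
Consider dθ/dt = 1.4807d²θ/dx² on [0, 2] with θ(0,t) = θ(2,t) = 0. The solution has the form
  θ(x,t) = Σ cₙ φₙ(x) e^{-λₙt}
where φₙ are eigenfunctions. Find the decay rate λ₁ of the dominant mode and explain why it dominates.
Eigenvalues: λₙ = 1.4807n²π²/2².
First three modes:
  n=1: λ₁ = 1.4807π²/2² ≈ 3.653
  n=2: λ₂ = 5.9228π²/2² ≈ 14.614 (4× faster decay)
  n=3: λ₃ = 13.3263π²/2² ≈ 32.881 (9× faster decay)
As t → ∞, higher modes decay exponentially faster. The n=1 mode dominates: θ ~ c₁ sin(πx/2) e^{-λ₁t}.
Decay rate: λ₁ = 1.4807π²/2² ≈ 3.653.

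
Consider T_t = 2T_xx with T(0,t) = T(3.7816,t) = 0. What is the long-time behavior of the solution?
As t → ∞, T → 0. Heat diffuses out through both boundaries.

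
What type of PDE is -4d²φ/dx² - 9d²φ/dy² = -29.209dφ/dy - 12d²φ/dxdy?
Rewriting in standard form: -4d²φ/dx² + 12d²φ/dxdy - 9d²φ/dy² + 29.209dφ/dy = 0. With A = -4, B = 12, C = -9, the discriminant is 0. This is a parabolic PDE.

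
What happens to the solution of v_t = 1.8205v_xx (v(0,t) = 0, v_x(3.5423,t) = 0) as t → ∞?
v → 0. Heat escapes through the Dirichlet boundary.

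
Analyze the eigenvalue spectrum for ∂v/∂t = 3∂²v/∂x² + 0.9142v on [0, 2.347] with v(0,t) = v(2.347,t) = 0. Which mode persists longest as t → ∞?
Eigenvalues: λₙ = 3n²π²/2.347² - 0.9142.
First three modes:
  n=1: λ₁ = 3π²/2.347² - 0.9142 ≈ 4.461
  n=2: λ₂ = 12π²/2.347² - 0.9142 ≈ 20.587
  n=3: λ₃ = 27π²/2.347² - 0.9142 ≈ 47.463
Since 3π²/2.347² ≈ 5.375 > 0.9142, all λₙ > 0.
The n=1 mode decays slowest → dominates as t → ∞.
Asymptotic: v ~ c₁ sin(πx/2.347) e^{-λ₁t} with decay rate λ₁ ≈ 4.461.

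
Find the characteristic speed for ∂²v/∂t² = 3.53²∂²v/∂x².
Speed = 3.53. Information travels along characteristics x = x₀ ± 3.53t.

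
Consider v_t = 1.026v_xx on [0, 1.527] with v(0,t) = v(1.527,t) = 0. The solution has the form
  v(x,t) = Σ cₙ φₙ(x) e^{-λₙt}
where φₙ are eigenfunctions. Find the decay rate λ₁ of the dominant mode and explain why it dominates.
Eigenvalues: λₙ = 1.026n²π²/1.527².
First three modes:
  n=1: λ₁ = 1.026π²/1.527² ≈ 4.343
  n=2: λ₂ = 4.104π²/1.527² ≈ 17.371 (4× faster decay)
  n=3: λ₃ = 9.234π²/1.527² ≈ 39.085 (9× faster decay)
As t → ∞, higher modes decay exponentially faster. The n=1 mode dominates: v ~ c₁ sin(πx/1.527) e^{-λ₁t}.
Decay rate: λ₁ = 1.026π²/1.527² ≈ 4.343.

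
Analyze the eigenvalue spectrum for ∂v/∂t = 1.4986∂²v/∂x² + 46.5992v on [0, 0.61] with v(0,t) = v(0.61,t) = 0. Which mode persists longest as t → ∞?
Eigenvalues: λₙ = 1.4986n²π²/0.61² - 46.5992.
First three modes:
  n=1: λ₁ = 1.4986π²/0.61² - 46.5992 ≈ -6.85
  n=2: λ₂ = 5.9944π²/0.61² - 46.5992 ≈ 112.397
  n=3: λ₃ = 13.4874π²/0.61² - 46.5992 ≈ 311.141
Since 1.4986π²/0.61² ≈ 39.749 < 46.5992, λ₁ < 0.
The n=1 mode grows fastest (−λₙ is largest for n=1) → dominates.
Asymptotic: v ~ c₁ sin(πx/0.61) e^{6.85t} (exponential growth at rate −λ₁ ≈ 6.85).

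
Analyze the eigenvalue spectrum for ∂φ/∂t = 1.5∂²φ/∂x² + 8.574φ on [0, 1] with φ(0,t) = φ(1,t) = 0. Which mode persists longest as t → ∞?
Eigenvalues: λₙ = 1.5n²π²/1² - 8.574.
First three modes:
  n=1: λ₁ = 1.5π² - 8.574 ≈ 6.23
  n=2: λ₂ = 6π² - 8.574 ≈ 50.644
  n=3: λ₃ = 13.5π² - 8.574 ≈ 124.666
Since 1.5π² ≈ 14.804 > 8.574, all λₙ > 0.
The n=1 mode decays slowest → dominates as t → ∞.
Asymptotic: φ ~ c₁ sin(πx/1) e^{-λ₁t} with decay rate λ₁ ≈ 6.23.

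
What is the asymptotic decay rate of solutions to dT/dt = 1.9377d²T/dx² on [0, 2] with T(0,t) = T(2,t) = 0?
Eigenvalues: λₙ = 1.9377n²π²/2².
First three modes:
  n=1: λ₁ = 1.9377π²/2² ≈ 4.781
  n=2: λ₂ = 7.7508π²/2² ≈ 19.124 (4× faster decay)
  n=3: λ₃ = 17.4393π²/2² ≈ 43.03 (9× faster decay)
As t → ∞, higher modes decay exponentially faster. The n=1 mode dominates: T ~ c₁ sin(πx/2) e^{-λ₁t}.
Decay rate: λ₁ = 1.9377π²/2² ≈ 4.781.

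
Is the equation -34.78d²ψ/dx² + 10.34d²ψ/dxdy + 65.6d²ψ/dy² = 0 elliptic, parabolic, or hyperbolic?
Computing B² - 4AC with A = -34.78, B = 10.34, C = 65.6: discriminant = 9233.1876 (positive). Answer: hyperbolic.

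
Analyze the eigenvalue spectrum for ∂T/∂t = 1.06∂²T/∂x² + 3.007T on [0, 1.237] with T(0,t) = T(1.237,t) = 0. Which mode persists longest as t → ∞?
Eigenvalues: λₙ = 1.06n²π²/1.237² - 3.007.
First three modes:
  n=1: λ₁ = 1.06π²/1.237² - 3.007 ≈ 3.83
  n=2: λ₂ = 4.24π²/1.237² - 3.007 ≈ 24.341
  n=3: λ₃ = 9.54π²/1.237² - 3.007 ≈ 58.526
Since 1.06π²/1.237² ≈ 6.837 > 3.007, all λₙ > 0.
The n=1 mode decays slowest → dominates as t → ∞.
Asymptotic: T ~ c₁ sin(πx/1.237) e^{-λ₁t} with decay rate λ₁ ≈ 3.83.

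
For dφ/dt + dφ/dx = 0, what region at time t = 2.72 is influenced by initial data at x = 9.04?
At x = 11.76. The characteristic carries data from (9.04, 0) to (11.76, 2.72).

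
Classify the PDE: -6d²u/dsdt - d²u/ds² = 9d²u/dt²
Rewriting in standard form: -d²u/ds² - 6d²u/dsdt - 9d²u/dt² = 0. A = -1, B = -6, C = -9. Discriminant B² - 4AC = 0. Since 0 = 0, parabolic.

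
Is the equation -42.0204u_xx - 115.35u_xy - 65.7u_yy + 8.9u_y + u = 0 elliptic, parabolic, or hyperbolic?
Computing B² - 4AC with A = -42.0204, B = -115.35, C = -65.7: discriminant = 2262.66138 (positive). Answer: hyperbolic.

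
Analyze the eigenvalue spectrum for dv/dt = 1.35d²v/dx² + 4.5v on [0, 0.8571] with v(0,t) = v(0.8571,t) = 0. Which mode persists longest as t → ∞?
Eigenvalues: λₙ = 1.35n²π²/0.8571² - 4.5.
First three modes:
  n=1: λ₁ = 1.35π²/0.8571² - 4.5 ≈ 13.637
  n=2: λ₂ = 5.4π²/0.8571² - 4.5 ≈ 68.049
  n=3: λ₃ = 12.15π²/0.8571² - 4.5 ≈ 158.735
Since 1.35π²/0.8571² ≈ 18.137 > 4.5, all λₙ > 0.
The n=1 mode decays slowest → dominates as t → ∞.
Asymptotic: v ~ c₁ sin(πx/0.8571) e^{-λ₁t} with decay rate λ₁ ≈ 13.637.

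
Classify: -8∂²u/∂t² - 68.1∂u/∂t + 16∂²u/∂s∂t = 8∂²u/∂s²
Rewriting in standard form: -8∂²u/∂s² + 16∂²u/∂s∂t - 8∂²u/∂t² - 68.1∂u/∂t = 0. Parabolic (discriminant = 0).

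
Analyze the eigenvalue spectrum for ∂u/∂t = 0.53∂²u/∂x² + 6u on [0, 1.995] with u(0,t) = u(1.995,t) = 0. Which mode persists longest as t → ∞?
Eigenvalues: λₙ = 0.53n²π²/1.995² - 6.
First three modes:
  n=1: λ₁ = 0.53π²/1.995² - 6 ≈ -4.686
  n=2: λ₂ = 2.12π²/1.995² - 6 ≈ -0.743
  n=3: λ₃ = 4.77π²/1.995² - 6 ≈ 5.829
Since 0.53π²/1.995² ≈ 1.314 < 6, λ₁ < 0.
The n=1 mode grows fastest (−λₙ is largest for n=1) → dominates.
Asymptotic: u ~ c₁ sin(πx/1.995) e^{4.686t} (exponential growth at rate −λ₁ ≈ 4.686).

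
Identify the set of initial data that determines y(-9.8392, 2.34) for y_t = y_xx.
The entire real line. The heat equation has infinite propagation speed: any initial disturbance instantly affects all points (though exponentially small far away).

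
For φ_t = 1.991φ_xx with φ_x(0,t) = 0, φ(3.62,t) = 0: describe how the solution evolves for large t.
φ → 0. Heat escapes through the Dirichlet boundary.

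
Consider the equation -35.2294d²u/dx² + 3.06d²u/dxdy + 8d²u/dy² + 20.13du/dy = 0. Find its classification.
Hyperbolic. (A = -35.2294, B = 3.06, C = 8 gives B² - 4AC = 1136.7044.)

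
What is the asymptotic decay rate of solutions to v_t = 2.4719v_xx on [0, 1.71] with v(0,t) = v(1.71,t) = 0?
Eigenvalues: λₙ = 2.4719n²π²/1.71².
First three modes:
  n=1: λ₁ = 2.4719π²/1.71² ≈ 8.343
  n=2: λ₂ = 9.8876π²/1.71² ≈ 33.373 (4× faster decay)
  n=3: λ₃ = 22.2471π²/1.71² ≈ 75.09 (9× faster decay)
As t → ∞, higher modes decay exponentially faster. The n=1 mode dominates: v ~ c₁ sin(πx/1.71) e^{-λ₁t}.
Decay rate: λ₁ = 2.4719π²/1.71² ≈ 8.343.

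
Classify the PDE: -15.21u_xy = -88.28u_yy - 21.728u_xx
Rewriting in standard form: 21.728u_xx - 15.21u_xy + 88.28u_yy = 0. A = 21.728, B = -15.21, C = 88.28. Discriminant B² - 4AC = -7441.24726. Since -7441.24726 < 0, elliptic.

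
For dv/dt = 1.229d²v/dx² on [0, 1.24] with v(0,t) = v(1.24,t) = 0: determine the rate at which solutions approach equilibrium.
Eigenvalues: λₙ = 1.229n²π²/1.24².
First three modes:
  n=1: λ₁ = 1.229π²/1.24² ≈ 7.889
  n=2: λ₂ = 4.916π²/1.24² ≈ 31.555 (4× faster decay)
  n=3: λ₃ = 11.061π²/1.24² ≈ 70.999 (9× faster decay)
As t → ∞, higher modes decay exponentially faster. The n=1 mode dominates: v ~ c₁ sin(πx/1.24) e^{-λ₁t}.
Decay rate: λ₁ = 1.229π²/1.24² ≈ 7.889.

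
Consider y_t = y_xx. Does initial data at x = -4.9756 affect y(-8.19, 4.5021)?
Yes, for any finite x. The heat equation has infinite propagation speed, so all initial data affects all points at any t > 0.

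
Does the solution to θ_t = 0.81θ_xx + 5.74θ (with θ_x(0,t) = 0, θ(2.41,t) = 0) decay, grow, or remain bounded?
θ grows unboundedly. Reaction dominates diffusion (r=5.74 > κπ²/(4L²)≈0.34); solution grows exponentially.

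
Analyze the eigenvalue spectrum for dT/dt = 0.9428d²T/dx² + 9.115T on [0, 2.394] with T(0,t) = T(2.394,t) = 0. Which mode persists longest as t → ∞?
Eigenvalues: λₙ = 0.9428n²π²/2.394² - 9.115.
First three modes:
  n=1: λ₁ = 0.9428π²/2.394² - 9.115 ≈ -7.491
  n=2: λ₂ = 3.7712π²/2.394² - 9.115 ≈ -2.621
  n=3: λ₃ = 8.4852π²/2.394² - 9.115 ≈ 5.497
Since 0.9428π²/2.394² ≈ 1.624 < 9.115, λ₁ < 0.
The n=1 mode grows fastest (−λₙ is largest for n=1) → dominates.
Asymptotic: T ~ c₁ sin(πx/2.394) e^{7.491t} (exponential growth at rate −λ₁ ≈ 7.491).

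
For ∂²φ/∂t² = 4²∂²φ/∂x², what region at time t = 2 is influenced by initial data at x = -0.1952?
Domain of influence: [-8.1952, 7.8048]. Data at x = -0.1952 spreads outward at speed 4.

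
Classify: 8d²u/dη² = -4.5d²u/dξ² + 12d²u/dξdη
Rewriting in standard form: 4.5d²u/dξ² - 12d²u/dξdη + 8d²u/dη² = 0. Parabolic (discriminant = 0).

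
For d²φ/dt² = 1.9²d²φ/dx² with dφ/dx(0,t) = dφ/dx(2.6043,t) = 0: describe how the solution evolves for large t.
φ oscillates about a mean that drifts linearly in t (generically unbounded; no decay). There is no damping, so the nonconstant modes persist as standing waves (energy conserved, no decay). But with Neumann conditions at both ends the constant mode has eigenvalue 0: the spatial mean M(t) of φ satisfies M'' = 0, so M(t) = M(0) + M'(0)·t. Unless the initial velocity has zero mean (∫φ_t(x,0)dx = 0), the solution grows linearly in t (unbounded, though not exponentially); if it does have zero mean, the solution stays bounded and simply oscillates.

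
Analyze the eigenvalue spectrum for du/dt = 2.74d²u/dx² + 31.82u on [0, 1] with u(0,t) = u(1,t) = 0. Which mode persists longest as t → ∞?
Eigenvalues: λₙ = 2.74n²π²/1² - 31.82.
First three modes:
  n=1: λ₁ = 2.74π² - 31.82 ≈ -4.777
  n=2: λ₂ = 10.96π² - 31.82 ≈ 76.351
  n=3: λ₃ = 24.66π² - 31.82 ≈ 211.564
Since 2.74π² ≈ 27.043 < 31.82, λ₁ < 0.
The n=1 mode grows fastest (−λₙ is largest for n=1) → dominates.
Asymptotic: u ~ c₁ sin(πx/1) e^{4.777t} (exponential growth at rate −λ₁ ≈ 4.777).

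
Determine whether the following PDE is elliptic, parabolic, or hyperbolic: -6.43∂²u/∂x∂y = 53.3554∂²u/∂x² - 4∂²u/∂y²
Rewriting in standard form: -53.3554∂²u/∂x² - 6.43∂²u/∂x∂y + 4∂²u/∂y² = 0. Coefficients: A = -53.3554, B = -6.43, C = 4. B² - 4AC = 895.0313, which is positive, so the equation is hyperbolic.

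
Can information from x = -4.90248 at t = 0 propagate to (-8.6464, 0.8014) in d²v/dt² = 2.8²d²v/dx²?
No. The domain of dependence is [-10.89032, -6.40248], and -4.90248 is outside this interval.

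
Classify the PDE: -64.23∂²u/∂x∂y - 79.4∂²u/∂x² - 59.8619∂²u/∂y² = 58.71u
Rewriting in standard form: -79.4∂²u/∂x² - 64.23∂²u/∂x∂y - 59.8619∂²u/∂y² - 58.71u = 0. A = -79.4, B = -64.23, C = -59.8619. Discriminant B² - 4AC = -14886.64654. Since -14886.64654 < 0, elliptic.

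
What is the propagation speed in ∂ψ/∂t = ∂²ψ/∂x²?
Infinite. The heat equation is parabolic, not hyperbolic, so disturbances propagate instantly.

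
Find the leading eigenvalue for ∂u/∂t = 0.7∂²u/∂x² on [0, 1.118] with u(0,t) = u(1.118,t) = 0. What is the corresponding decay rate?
Eigenvalues: λₙ = 0.7n²π²/1.118².
First three modes:
  n=1: λ₁ = 0.7π²/1.118² ≈ 5.527
  n=2: λ₂ = 2.8π²/1.118² ≈ 22.109 (4× faster decay)
  n=3: λ₃ = 6.3π²/1.118² ≈ 49.746 (9× faster decay)
As t → ∞, higher modes decay exponentially faster. The n=1 mode dominates: u ~ c₁ sin(πx/1.118) e^{-λ₁t}.
Decay rate: λ₁ = 0.7π²/1.118² ≈ 5.527.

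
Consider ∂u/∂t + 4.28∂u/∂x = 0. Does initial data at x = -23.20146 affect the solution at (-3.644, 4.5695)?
Yes. The characteristic through (-3.644, 4.5695) passes through x = -23.20146.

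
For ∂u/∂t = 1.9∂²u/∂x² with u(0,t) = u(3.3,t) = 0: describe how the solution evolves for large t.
u → 0. Heat diffuses out through both boundaries.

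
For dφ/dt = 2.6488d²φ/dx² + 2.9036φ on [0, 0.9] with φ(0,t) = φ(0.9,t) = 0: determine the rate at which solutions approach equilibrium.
Eigenvalues: λₙ = 2.6488n²π²/0.9² - 2.9036.
First three modes:
  n=1: λ₁ = 2.6488π²/0.9² - 2.9036 ≈ 29.371
  n=2: λ₂ = 10.5952π²/0.9² - 2.9036 ≈ 126.196
  n=3: λ₃ = 23.8392π²/0.9² - 2.9036 ≈ 287.57
Since 2.6488π²/0.9² ≈ 32.275 > 2.9036, all λₙ > 0.
The n=1 mode decays slowest → dominates as t → ∞.
Asymptotic: φ ~ c₁ sin(πx/0.9) e^{-λ₁t} with decay rate λ₁ ≈ 29.371.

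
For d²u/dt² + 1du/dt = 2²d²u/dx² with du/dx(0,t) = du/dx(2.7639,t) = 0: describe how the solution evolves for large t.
u → constant (steady state). Damping (γ=1) dissipates the nonconstant modes; with Neumann BCs the spatial average obeys M''+γM'=0 and tends to a finite limit.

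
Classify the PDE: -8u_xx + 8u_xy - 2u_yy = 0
A = -8, B = 8, C = -2. Discriminant B² - 4AC = 0. Since 0 = 0, parabolic.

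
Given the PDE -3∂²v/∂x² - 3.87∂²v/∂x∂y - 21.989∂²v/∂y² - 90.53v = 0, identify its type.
The second-order coefficients are A = -3, B = -3.87, C = -21.989. Since B² - 4AC = -248.8911 < 0, this is an elliptic PDE.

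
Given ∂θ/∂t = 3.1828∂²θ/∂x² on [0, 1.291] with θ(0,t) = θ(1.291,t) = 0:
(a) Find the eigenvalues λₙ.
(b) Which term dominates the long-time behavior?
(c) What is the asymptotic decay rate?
Eigenvalues: λₙ = 3.1828n²π²/1.291².
First three modes:
  n=1: λ₁ = 3.1828π²/1.291² ≈ 18.848
  n=2: λ₂ = 12.7312π²/1.291² ≈ 75.39 (4× faster decay)
  n=3: λ₃ = 28.6452π²/1.291² ≈ 169.629 (9× faster decay)
As t → ∞, higher modes decay exponentially faster. The n=1 mode dominates: θ ~ c₁ sin(πx/1.291) e^{-λ₁t}.
Decay rate: λ₁ = 3.1828π²/1.291² ≈ 18.848.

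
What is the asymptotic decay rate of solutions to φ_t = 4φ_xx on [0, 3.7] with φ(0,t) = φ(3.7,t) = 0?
Eigenvalues: λₙ = 4n²π²/3.7².
First three modes:
  n=1: λ₁ = 4π²/3.7² ≈ 2.884
  n=2: λ₂ = 16π²/3.7² ≈ 11.535 (4× faster decay)
  n=3: λ₃ = 36π²/3.7² ≈ 25.954 (9× faster decay)
As t → ∞, higher modes decay exponentially faster. The n=1 mode dominates: φ ~ c₁ sin(πx/3.7) e^{-λ₁t}.
Decay rate: λ₁ = 4π²/3.7² ≈ 2.884.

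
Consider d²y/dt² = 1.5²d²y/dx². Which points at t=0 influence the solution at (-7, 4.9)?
Domain of dependence: [-14.35, 0.35]. Signals travel at speed 1.5, so data within |x - -7| ≤ 1.5·4.9 = 7.35 can reach the point.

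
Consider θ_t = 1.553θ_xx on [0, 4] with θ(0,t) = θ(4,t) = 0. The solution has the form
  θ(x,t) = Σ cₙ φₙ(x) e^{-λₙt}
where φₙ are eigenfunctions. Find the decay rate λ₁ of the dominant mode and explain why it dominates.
Eigenvalues: λₙ = 1.553n²π²/4².
First three modes:
  n=1: λ₁ = 1.553π²/4² ≈ 0.958
  n=2: λ₂ = 6.212π²/4² ≈ 3.832 (4× faster decay)
  n=3: λ₃ = 13.977π²/4² ≈ 8.622 (9× faster decay)
As t → ∞, higher modes decay exponentially faster. The n=1 mode dominates: θ ~ c₁ sin(πx/4) e^{-λ₁t}.
Decay rate: λ₁ = 1.553π²/4² ≈ 0.958.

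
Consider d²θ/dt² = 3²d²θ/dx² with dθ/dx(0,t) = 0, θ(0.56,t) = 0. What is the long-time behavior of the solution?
As t → ∞, θ oscillates (no decay). Energy is conserved; the solution oscillates indefinitely as standing waves.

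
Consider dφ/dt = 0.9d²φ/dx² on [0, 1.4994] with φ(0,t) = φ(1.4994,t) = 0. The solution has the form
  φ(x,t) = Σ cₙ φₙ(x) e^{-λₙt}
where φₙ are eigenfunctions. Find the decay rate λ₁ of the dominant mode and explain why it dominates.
Eigenvalues: λₙ = 0.9n²π²/1.4994².
First three modes:
  n=1: λ₁ = 0.9π²/1.4994² ≈ 3.951
  n=2: λ₂ = 3.6π²/1.4994² ≈ 15.804 (4× faster decay)
  n=3: λ₃ = 8.1π²/1.4994² ≈ 35.559 (9× faster decay)
As t → ∞, higher modes decay exponentially faster. The n=1 mode dominates: φ ~ c₁ sin(πx/1.4994) e^{-λ₁t}.
Decay rate: λ₁ = 0.9π²/1.4994² ≈ 3.951.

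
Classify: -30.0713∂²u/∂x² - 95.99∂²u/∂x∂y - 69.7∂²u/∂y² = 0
Hyperbolic (discriminant = 830.20166).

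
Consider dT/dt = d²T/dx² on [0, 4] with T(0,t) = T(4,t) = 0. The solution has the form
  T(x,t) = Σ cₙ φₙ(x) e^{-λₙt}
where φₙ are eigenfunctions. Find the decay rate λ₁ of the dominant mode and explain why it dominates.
Eigenvalues: λₙ = n²π²/4².
First three modes:
  n=1: λ₁ = π²/4² ≈ 0.617
  n=2: λ₂ = 4π²/4² ≈ 2.467 (4× faster decay)
  n=3: λ₃ = 9π²/4² ≈ 5.552 (9× faster decay)
As t → ∞, higher modes decay exponentially faster. The n=1 mode dominates: T ~ c₁ sin(πx/4) e^{-λ₁t}.
Decay rate: λ₁ = π²/4² ≈ 0.617.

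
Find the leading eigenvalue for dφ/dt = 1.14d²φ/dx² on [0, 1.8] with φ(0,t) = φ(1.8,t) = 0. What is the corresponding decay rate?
Eigenvalues: λₙ = 1.14n²π²/1.8².
First three modes:
  n=1: λ₁ = 1.14π²/1.8² ≈ 3.473
  n=2: λ₂ = 4.56π²/1.8² ≈ 13.891 (4× faster decay)
  n=3: λ₃ = 10.26π²/1.8² ≈ 31.254 (9× faster decay)
As t → ∞, higher modes decay exponentially faster. The n=1 mode dominates: φ ~ c₁ sin(πx/1.8) e^{-λ₁t}.
Decay rate: λ₁ = 1.14π²/1.8² ≈ 3.473.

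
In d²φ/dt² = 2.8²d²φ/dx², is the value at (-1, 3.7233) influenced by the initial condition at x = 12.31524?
No. The domain of dependence is [-11.42524, 9.42524], and 12.31524 is outside this interval.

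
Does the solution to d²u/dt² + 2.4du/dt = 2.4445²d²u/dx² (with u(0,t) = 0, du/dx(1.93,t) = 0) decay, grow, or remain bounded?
u → 0. Damping (γ=2.4) dissipates energy; oscillations decay exponentially.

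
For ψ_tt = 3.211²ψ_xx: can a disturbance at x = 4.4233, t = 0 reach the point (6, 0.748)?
Yes. The domain of dependence is [3.598172, 8.401828], and 4.4233 ∈ [3.598172, 8.401828].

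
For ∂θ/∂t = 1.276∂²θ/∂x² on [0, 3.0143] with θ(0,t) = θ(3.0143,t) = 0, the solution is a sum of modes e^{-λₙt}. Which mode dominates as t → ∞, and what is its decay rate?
Eigenvalues: λₙ = 1.276n²π²/3.0143².
First three modes:
  n=1: λ₁ = 1.276π²/3.0143² ≈ 1.386
  n=2: λ₂ = 5.104π²/3.0143² ≈ 5.544 (4× faster decay)
  n=3: λ₃ = 11.484π²/3.0143² ≈ 12.474 (9× faster decay)
As t → ∞, higher modes decay exponentially faster. The n=1 mode dominates: θ ~ c₁ sin(πx/3.0143) e^{-λ₁t}.
Decay rate: λ₁ = 1.276π²/3.0143² ≈ 1.386.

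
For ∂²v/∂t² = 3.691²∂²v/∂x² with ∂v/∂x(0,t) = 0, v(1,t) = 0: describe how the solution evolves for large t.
v oscillates (no decay). Energy is conserved; the solution oscillates indefinitely as standing waves.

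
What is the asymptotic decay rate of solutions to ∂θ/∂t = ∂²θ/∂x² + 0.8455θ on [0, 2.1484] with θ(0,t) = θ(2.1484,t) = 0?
Eigenvalues: λₙ = n²π²/2.1484² - 0.8455.
First three modes:
  n=1: λ₁ = π²/2.1484² - 0.8455 ≈ 1.293
  n=2: λ₂ = 4π²/2.1484² - 0.8455 ≈ 7.708
  n=3: λ₃ = 9π²/2.1484² - 0.8455 ≈ 18.399
Since π²/2.1484² ≈ 2.138 > 0.8455, all λₙ > 0.
The n=1 mode decays slowest → dominates as t → ∞.
Asymptotic: θ ~ c₁ sin(πx/2.1484) e^{-λ₁t} with decay rate λ₁ ≈ 1.293.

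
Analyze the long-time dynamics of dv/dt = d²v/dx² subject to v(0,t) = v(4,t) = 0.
Long-time behavior: v → 0. Heat diffuses out through both boundaries.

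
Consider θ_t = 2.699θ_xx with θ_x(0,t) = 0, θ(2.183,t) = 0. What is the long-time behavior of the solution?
As t → ∞, θ → 0. Heat escapes through the Dirichlet boundary.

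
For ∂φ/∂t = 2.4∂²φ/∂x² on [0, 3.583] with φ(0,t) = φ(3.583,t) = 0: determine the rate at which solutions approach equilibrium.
Eigenvalues: λₙ = 2.4n²π²/3.583².
First three modes:
  n=1: λ₁ = 2.4π²/3.583² ≈ 1.845
  n=2: λ₂ = 9.6π²/3.583² ≈ 7.38 (4× faster decay)
  n=3: λ₃ = 21.6π²/3.583² ≈ 16.606 (9× faster decay)
As t → ∞, higher modes decay exponentially faster. The n=1 mode dominates: φ ~ c₁ sin(πx/3.583) e^{-λ₁t}.
Decay rate: λ₁ = 2.4π²/3.583² ≈ 1.845.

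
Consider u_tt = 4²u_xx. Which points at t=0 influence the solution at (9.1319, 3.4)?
Domain of dependence: [-4.4681, 22.7319]. Signals travel at speed 4, so data within |x - 9.1319| ≤ 4·3.4 = 13.6 can reach the point.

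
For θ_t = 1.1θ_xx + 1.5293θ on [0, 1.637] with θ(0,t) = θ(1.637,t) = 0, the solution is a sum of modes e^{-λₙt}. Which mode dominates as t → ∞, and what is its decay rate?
Eigenvalues: λₙ = 1.1n²π²/1.637² - 1.5293.
First three modes:
  n=1: λ₁ = 1.1π²/1.637² - 1.5293 ≈ 2.522
  n=2: λ₂ = 4.4π²/1.637² - 1.5293 ≈ 14.676
  n=3: λ₃ = 9.9π²/1.637² - 1.5293 ≈ 34.932
Since 1.1π²/1.637² ≈ 4.051 > 1.5293, all λₙ > 0.
The n=1 mode decays slowest → dominates as t → ∞.
Asymptotic: θ ~ c₁ sin(πx/1.637) e^{-λ₁t} with decay rate λ₁ ≈ 2.522.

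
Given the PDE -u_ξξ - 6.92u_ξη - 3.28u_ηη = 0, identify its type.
The second-order coefficients are A = -1, B = -6.92, C = -3.28. Since B² - 4AC = 34.7664 > 0, this is a hyperbolic PDE.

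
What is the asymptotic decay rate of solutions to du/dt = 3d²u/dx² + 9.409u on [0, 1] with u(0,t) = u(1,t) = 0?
Eigenvalues: λₙ = 3n²π²/1² - 9.409.
First three modes:
  n=1: λ₁ = 3π² - 9.409 ≈ 20.2
  n=2: λ₂ = 12π² - 9.409 ≈ 109.026
  n=3: λ₃ = 27π² - 9.409 ≈ 257.07
Since 3π² ≈ 29.609 > 9.409, all λₙ > 0.
The n=1 mode decays slowest → dominates as t → ∞.
Asymptotic: u ~ c₁ sin(πx/1) e^{-λ₁t} with decay rate λ₁ ≈ 20.2.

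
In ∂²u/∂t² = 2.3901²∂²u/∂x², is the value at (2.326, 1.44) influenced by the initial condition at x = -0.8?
Yes. The domain of dependence is [-1.115744, 5.767744], and -0.8 ∈ [-1.115744, 5.767744].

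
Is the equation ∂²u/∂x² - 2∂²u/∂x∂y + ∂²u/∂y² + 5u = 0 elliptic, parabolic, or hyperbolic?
Computing B² - 4AC with A = 1, B = -2, C = 1: discriminant = 0 (zero). Answer: parabolic.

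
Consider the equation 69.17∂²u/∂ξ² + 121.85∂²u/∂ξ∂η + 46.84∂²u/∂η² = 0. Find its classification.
Hyperbolic. (A = 69.17, B = 121.85, C = 46.84 gives B² - 4AC = 1887.7313.)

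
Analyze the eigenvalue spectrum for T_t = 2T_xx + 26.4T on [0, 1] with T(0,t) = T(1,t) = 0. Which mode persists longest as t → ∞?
Eigenvalues: λₙ = 2n²π²/1² - 26.4.
First three modes:
  n=1: λ₁ = 2π² - 26.4 ≈ -6.661
  n=2: λ₂ = 8π² - 26.4 ≈ 52.557
  n=3: λ₃ = 18π² - 26.4 ≈ 151.253
Since 2π² ≈ 19.739 < 26.4, λ₁ < 0.
The n=1 mode grows fastest (−λₙ is largest for n=1) → dominates.
Asymptotic: T ~ c₁ sin(πx/1) e^{6.661t} (exponential growth at rate −λ₁ ≈ 6.661).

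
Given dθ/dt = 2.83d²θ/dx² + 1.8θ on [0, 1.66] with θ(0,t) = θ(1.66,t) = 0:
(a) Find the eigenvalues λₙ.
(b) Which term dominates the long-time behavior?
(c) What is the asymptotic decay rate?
Eigenvalues: λₙ = 2.83n²π²/1.66² - 1.8.
First three modes:
  n=1: λ₁ = 2.83π²/1.66² - 1.8 ≈ 8.336
  n=2: λ₂ = 11.32π²/1.66² - 1.8 ≈ 38.744
  n=3: λ₃ = 25.47π²/1.66² - 1.8 ≈ 89.425
Since 2.83π²/1.66² ≈ 10.136 > 1.8, all λₙ > 0.
The n=1 mode decays slowest → dominates as t → ∞.
Asymptotic: θ ~ c₁ sin(πx/1.66) e^{-λ₁t} with decay rate λ₁ ≈ 8.336.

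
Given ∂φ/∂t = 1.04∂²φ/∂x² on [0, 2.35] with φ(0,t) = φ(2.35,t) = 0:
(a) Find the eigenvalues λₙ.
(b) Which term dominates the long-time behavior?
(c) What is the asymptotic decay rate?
Eigenvalues: λₙ = 1.04n²π²/2.35².
First three modes:
  n=1: λ₁ = 1.04π²/2.35² ≈ 1.859
  n=2: λ₂ = 4.16π²/2.35² ≈ 7.435 (4× faster decay)
  n=3: λ₃ = 9.36π²/2.35² ≈ 16.728 (9× faster decay)
As t → ∞, higher modes decay exponentially faster. The n=1 mode dominates: φ ~ c₁ sin(πx/2.35) e^{-λ₁t}.
Decay rate: λ₁ = 1.04π²/2.35² ≈ 1.859.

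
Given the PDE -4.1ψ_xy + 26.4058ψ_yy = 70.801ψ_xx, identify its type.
Rewriting in standard form: -70.801ψ_xx - 4.1ψ_xy + 26.4058ψ_yy = 0. The second-order coefficients are A = -70.801, B = -4.1, C = 26.4058. Since B² - 4AC = 7495.0381832 > 0, this is a hyperbolic PDE.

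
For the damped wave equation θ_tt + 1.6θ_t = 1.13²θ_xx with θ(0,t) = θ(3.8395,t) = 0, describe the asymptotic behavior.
θ → 0. Damping (γ=1.6) dissipates energy; oscillations decay exponentially.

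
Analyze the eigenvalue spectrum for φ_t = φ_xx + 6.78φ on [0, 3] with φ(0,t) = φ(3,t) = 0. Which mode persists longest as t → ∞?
Eigenvalues: λₙ = n²π²/3² - 6.78.
First three modes:
  n=1: λ₁ = π²/3² - 6.78 ≈ -5.683
  n=2: λ₂ = 4π²/3² - 6.78 ≈ -2.394
  n=3: λ₃ = 9π²/3² - 6.78 ≈ 3.09
Since π²/3² ≈ 1.097 < 6.78, λ₁ < 0.
The n=1 mode grows fastest (−λₙ is largest for n=1) → dominates.
Asymptotic: φ ~ c₁ sin(πx/3) e^{5.683t} (exponential growth at rate −λ₁ ≈ 5.683).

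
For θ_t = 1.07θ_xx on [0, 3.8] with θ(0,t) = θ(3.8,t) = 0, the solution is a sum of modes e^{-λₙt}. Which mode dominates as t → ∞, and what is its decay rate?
Eigenvalues: λₙ = 1.07n²π²/3.8².
First three modes:
  n=1: λ₁ = 1.07π²/3.8² ≈ 0.731
  n=2: λ₂ = 4.28π²/3.8² ≈ 2.925 (4× faster decay)
  n=3: λ₃ = 9.63π²/3.8² ≈ 6.582 (9× faster decay)
As t → ∞, higher modes decay exponentially faster. The n=1 mode dominates: θ ~ c₁ sin(πx/3.8) e^{-λ₁t}.
Decay rate: λ₁ = 1.07π²/3.8² ≈ 0.731.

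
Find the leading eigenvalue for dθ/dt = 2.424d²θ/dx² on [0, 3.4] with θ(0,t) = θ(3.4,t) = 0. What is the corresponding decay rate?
Eigenvalues: λₙ = 2.424n²π²/3.4².
First three modes:
  n=1: λ₁ = 2.424π²/3.4² ≈ 2.07
  n=2: λ₂ = 9.696π²/3.4² ≈ 8.278 (4× faster decay)
  n=3: λ₃ = 21.816π²/3.4² ≈ 18.626 (9× faster decay)
As t → ∞, higher modes decay exponentially faster. The n=1 mode dominates: θ ~ c₁ sin(πx/3.4) e^{-λ₁t}.
Decay rate: λ₁ = 2.424π²/3.4² ≈ 2.07.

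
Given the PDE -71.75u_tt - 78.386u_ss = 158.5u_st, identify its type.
Rewriting in standard form: -78.386u_ss - 158.5u_st - 71.75u_tt = 0. The second-order coefficients are A = -78.386, B = -158.5, C = -71.75. Since B² - 4AC = 2625.468 > 0, this is a hyperbolic PDE.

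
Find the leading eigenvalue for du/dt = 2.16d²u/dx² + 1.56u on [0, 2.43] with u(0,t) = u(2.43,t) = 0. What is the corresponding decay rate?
Eigenvalues: λₙ = 2.16n²π²/2.43² - 1.56.
First three modes:
  n=1: λ₁ = 2.16π²/2.43² - 1.56 ≈ 2.05
  n=2: λ₂ = 8.64π²/2.43² - 1.56 ≈ 12.881
  n=3: λ₃ = 19.44π²/2.43² - 1.56 ≈ 30.933
Since 2.16π²/2.43² ≈ 3.61 > 1.56, all λₙ > 0.
The n=1 mode decays slowest → dominates as t → ∞.
Asymptotic: u ~ c₁ sin(πx/2.43) e^{-λ₁t} with decay rate λ₁ ≈ 2.05.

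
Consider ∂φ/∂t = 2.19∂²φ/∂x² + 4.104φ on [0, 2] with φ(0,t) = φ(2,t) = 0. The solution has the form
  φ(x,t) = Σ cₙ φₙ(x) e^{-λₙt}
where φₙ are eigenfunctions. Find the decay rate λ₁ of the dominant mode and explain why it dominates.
Eigenvalues: λₙ = 2.19n²π²/2² - 4.104.
First three modes:
  n=1: λ₁ = 2.19π²/2² - 4.104 ≈ 1.3
  n=2: λ₂ = 8.76π²/2² - 4.104 ≈ 17.51
  n=3: λ₃ = 19.71π²/2² - 4.104 ≈ 44.528
Since 2.19π²/2² ≈ 5.404 > 4.104, all λₙ > 0.
The n=1 mode decays slowest → dominates as t → ∞.
Asymptotic: φ ~ c₁ sin(πx/2) e^{-λ₁t} with decay rate λ₁ ≈ 1.3.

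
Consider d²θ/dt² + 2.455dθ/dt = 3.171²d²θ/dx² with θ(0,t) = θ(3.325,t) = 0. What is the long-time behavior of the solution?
As t → ∞, θ → 0. Damping (γ=2.455) dissipates energy; oscillations decay exponentially.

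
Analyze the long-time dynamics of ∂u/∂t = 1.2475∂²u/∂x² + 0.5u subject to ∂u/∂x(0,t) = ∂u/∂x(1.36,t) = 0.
Long-time behavior: u grows unboundedly. With Neumann BCs the constant mode has diffusion eigenvalue 0, so any r > 0 makes it grow like e^(0.5t); solution grows exponentially.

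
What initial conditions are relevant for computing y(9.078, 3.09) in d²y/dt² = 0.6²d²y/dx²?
Domain of dependence: [7.224, 10.932]. Signals travel at speed 0.6, so data within |x - 9.078| ≤ 0.6·3.09 = 1.854 can reach the point.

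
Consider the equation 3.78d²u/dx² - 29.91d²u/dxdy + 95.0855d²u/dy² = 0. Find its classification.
Elliptic. (A = 3.78, B = -29.91, C = 95.0855 gives B² - 4AC = -543.08466.)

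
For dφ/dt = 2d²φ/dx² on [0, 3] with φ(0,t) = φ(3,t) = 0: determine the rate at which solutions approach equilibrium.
Eigenvalues: λₙ = 2n²π²/3².
First three modes:
  n=1: λ₁ = 2π²/3² ≈ 2.193
  n=2: λ₂ = 8π²/3² ≈ 8.773 (4× faster decay)
  n=3: λ₃ = 18π²/3² ≈ 19.739 (9× faster decay)
As t → ∞, higher modes decay exponentially faster. The n=1 mode dominates: φ ~ c₁ sin(πx/3) e^{-λ₁t}.
Decay rate: λ₁ = 2π²/3² ≈ 2.193.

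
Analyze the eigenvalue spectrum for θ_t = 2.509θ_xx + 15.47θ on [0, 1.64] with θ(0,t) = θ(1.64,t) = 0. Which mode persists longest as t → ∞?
Eigenvalues: λₙ = 2.509n²π²/1.64² - 15.47.
First three modes:
  n=1: λ₁ = 2.509π²/1.64² - 15.47 ≈ -6.263
  n=2: λ₂ = 10.036π²/1.64² - 15.47 ≈ 21.358
  n=3: λ₃ = 22.581π²/1.64² - 15.47 ≈ 67.392
Since 2.509π²/1.64² ≈ 9.207 < 15.47, λ₁ < 0.
The n=1 mode grows fastest (−λₙ is largest for n=1) → dominates.
Asymptotic: θ ~ c₁ sin(πx/1.64) e^{6.263t} (exponential growth at rate −λ₁ ≈ 6.263).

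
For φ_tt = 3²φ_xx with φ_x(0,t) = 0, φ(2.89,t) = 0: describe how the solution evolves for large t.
φ oscillates (no decay). Energy is conserved; the solution oscillates indefinitely as standing waves.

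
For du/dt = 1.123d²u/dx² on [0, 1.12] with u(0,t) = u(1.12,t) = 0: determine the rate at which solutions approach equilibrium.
Eigenvalues: λₙ = 1.123n²π²/1.12².
First three modes:
  n=1: λ₁ = 1.123π²/1.12² ≈ 8.836
  n=2: λ₂ = 4.492π²/1.12² ≈ 35.343 (4× faster decay)
  n=3: λ₃ = 10.107π²/1.12² ≈ 79.522 (9× faster decay)
As t → ∞, higher modes decay exponentially faster. The n=1 mode dominates: u ~ c₁ sin(πx/1.12) e^{-λ₁t}.
Decay rate: λ₁ = 1.123π²/1.12² ≈ 8.836.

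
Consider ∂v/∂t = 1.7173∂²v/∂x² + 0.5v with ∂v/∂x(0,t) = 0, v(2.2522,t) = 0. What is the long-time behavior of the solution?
As t → ∞, v → 0. Diffusion dominates reaction (r=0.5 < κπ²/(4L²)≈0.84); solution decays.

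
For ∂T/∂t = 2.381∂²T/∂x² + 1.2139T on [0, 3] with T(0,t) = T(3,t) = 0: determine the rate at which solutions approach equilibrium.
Eigenvalues: λₙ = 2.381n²π²/3² - 1.2139.
First three modes:
  n=1: λ₁ = 2.381π²/3² - 1.2139 ≈ 1.397
  n=2: λ₂ = 9.524π²/3² - 1.2139 ≈ 9.23
  n=3: λ₃ = 21.429π²/3² - 1.2139 ≈ 22.286
Since 2.381π²/3² ≈ 2.611 > 1.2139, all λₙ > 0.
The n=1 mode decays slowest → dominates as t → ∞.
Asymptotic: T ~ c₁ sin(πx/3) e^{-λ₁t} with decay rate λ₁ ≈ 1.397.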